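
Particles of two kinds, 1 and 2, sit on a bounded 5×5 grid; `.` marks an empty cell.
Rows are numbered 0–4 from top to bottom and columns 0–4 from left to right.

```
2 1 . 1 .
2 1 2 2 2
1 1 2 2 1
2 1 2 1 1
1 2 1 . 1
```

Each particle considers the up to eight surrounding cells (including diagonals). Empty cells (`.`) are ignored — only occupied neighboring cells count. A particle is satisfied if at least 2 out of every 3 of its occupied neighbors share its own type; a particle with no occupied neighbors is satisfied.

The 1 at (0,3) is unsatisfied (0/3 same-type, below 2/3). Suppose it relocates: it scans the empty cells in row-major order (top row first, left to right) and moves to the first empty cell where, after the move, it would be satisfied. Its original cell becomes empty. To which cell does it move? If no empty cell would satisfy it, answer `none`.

Vacating (0,3). Empty cells in order:
  (0,2): 2/4 same-type → still unsatisfied.
  (0,4): 0/2 same-type → still unsatisfied.
  (4,3): 4/5 same-type → satisfied — stop here.

(4,3)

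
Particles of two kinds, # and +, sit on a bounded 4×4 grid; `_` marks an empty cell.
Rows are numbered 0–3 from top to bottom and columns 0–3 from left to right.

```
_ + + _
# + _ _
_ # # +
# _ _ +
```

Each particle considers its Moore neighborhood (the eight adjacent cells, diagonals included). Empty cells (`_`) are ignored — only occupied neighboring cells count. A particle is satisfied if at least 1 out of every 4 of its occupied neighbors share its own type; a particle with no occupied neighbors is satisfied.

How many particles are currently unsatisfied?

0

(0,1)+ 2/3 ✓
(0,2)+ 2/2 ✓
(1,0)# 1/3 ✓
(1,1)+ 2/5 ✓
(2,1)# 3/4 ✓
(2,2)# 1/4 ✓
(2,3)+ 1/2 ✓
(3,0)# 1/1 ✓
(3,3)+ 1/2 ✓
Every one meets the threshold.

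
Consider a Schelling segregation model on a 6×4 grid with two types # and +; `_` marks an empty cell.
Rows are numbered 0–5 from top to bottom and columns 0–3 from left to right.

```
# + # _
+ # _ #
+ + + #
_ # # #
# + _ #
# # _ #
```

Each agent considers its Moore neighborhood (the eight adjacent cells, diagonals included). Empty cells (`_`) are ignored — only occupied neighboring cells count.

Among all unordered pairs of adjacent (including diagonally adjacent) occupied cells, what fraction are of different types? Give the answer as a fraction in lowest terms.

21/41

Scan each occupied cell's neighbors to the right and below (and the two forward diagonals) so each pair is counted once.
From row 0: 4 unlike of 8 pairs (running 4/8).
From row 1: 5 unlike of 8 pairs (running 9/16).
From row 2: 7 unlike of 11 pairs (running 16/27).
From row 3: 2 unlike of 7 pairs (running 18/34).
From row 4: 3 unlike of 6 pairs (running 21/40).
From row 5: 0 unlike of 1 pairs (running 21/41).
Total adjacent occupied pairs: 41; unlike-type pairs: 21.
21/41 is already in lowest terms.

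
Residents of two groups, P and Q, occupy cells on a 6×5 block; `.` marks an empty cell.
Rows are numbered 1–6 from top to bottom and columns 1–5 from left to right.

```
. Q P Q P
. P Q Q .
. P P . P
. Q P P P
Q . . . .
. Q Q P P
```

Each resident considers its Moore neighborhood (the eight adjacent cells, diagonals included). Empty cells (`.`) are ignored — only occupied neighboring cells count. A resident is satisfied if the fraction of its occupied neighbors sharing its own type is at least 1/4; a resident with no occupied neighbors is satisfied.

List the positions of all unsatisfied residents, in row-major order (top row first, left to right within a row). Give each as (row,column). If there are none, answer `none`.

Row 1: (1,2)Q 1/3 ✓ · (1,3)P 1/5 ✗ · (1,4)Q 2/4 ✓ · (1,5)P 0/2 ✗
Row 2: (2,2)P 3/5 ✓ · (2,3)Q 3/7 ✓ · (2,4)Q 2/6 ✓
Row 3: (3,2)P 3/5 ✓ · (3,3)P 4/7 ✓ · (3,5)P 2/3 ✓
Row 4: (4,2)Q 1/4 ✓ · (4,3)P 3/4 ✓ · (4,4)P 4/4 ✓ · (4,5)P 2/2 ✓
Row 5: (5,1)Q 2/2 ✓
Row 6: (6,2)Q 2/2 ✓ · (6,3)Q 1/2 ✓ · (6,4)P 1/2 ✓ · (6,5)P 1/1 ✓

(1,3), (1,5)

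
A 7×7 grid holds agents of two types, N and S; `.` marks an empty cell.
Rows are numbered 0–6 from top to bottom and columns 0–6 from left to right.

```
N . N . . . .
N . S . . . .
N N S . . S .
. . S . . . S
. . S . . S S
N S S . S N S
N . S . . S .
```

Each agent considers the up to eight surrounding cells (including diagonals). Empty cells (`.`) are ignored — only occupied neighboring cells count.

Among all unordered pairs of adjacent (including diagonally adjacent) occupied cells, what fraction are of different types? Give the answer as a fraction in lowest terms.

Scan each occupied cell's neighbors to the right and below (and the two forward diagonals) so each pair is counted once.
From row 0: 1 unlike of 2 pairs (running 1/2).
From row 1: 1 unlike of 4 pairs (running 2/6).
From row 2: 2 unlike of 5 pairs (running 4/11).
From row 3: 0 unlike of 3 pairs (running 4/14).
From row 4: 2 unlike of 8 pairs (running 6/22).
From row 5: 5 unlike of 11 pairs (running 11/33).
Total adjacent occupied pairs: 33; unlike-type pairs: 11.
11/33 reduces to 1/3.

1/3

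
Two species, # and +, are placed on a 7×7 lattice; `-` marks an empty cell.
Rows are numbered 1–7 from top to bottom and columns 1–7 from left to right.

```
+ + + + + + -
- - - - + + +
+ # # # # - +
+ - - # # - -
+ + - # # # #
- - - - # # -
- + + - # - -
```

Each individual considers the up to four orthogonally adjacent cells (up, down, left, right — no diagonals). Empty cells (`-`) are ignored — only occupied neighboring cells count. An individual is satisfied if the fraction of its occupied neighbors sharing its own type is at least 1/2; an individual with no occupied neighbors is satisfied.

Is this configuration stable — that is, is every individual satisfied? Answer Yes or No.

Row 1: (1,1)+ 1/1 satisfied · (1,2)+ 2/2 satisfied · (1,3)+ 2/2 satisfied · (1,4)+ 2/2 satisfied · (1,5)+ 3/3 satisfied · (1,6)+ 2/2 satisfied
Row 2: (2,5)+ 2/3 satisfied · (2,6)+ 3/3 satisfied · (2,7)+ 2/2 satisfied
Row 3: (3,1)+ 1/2 satisfied · (3,2)# 1/2 satisfied · (3,3)# 2/2 satisfied · (3,4)# 3/3 satisfied · (3,5)# 2/3 satisfied · (3,7)+ 1/1 satisfied
Row 4: (4,1)+ 2/2 satisfied · (4,4)# 3/3 satisfied · (4,5)# 3/3 satisfied
Row 5: (5,1)+ 2/2 satisfied · (5,2)+ 1/1 satisfied · (5,4)# 2/2 satisfied · (5,5)# 4/4 satisfied · (5,6)# 3/3 satisfied · (5,7)# 1/1 satisfied
Row 6: (6,5)# 3/3 satisfied · (6,6)# 2/2 satisfied
Row 7: (7,2)+ 1/1 satisfied · (7,3)+ 1/1 satisfied · (7,5)# 1/1 satisfied
All meet the threshold, so the configuration is stable.

Yes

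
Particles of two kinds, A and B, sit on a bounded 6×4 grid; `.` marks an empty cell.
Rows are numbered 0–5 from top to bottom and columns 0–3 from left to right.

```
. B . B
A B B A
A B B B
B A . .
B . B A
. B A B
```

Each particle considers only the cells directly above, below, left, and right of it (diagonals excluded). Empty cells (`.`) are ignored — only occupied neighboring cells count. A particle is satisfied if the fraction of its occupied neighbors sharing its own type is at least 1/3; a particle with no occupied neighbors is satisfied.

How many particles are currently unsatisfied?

Row 0: (0,1)B 1/1 satisfied · (0,3)B 0/1 not
Row 1: (1,0)A 1/2 satisfied · (1,1)B 3/4 satisfied · (1,2)B 2/3 satisfied · (1,3)A 0/3 not
Row 2: (2,0)A 1/3 satisfied · (2,1)B 2/4 satisfied · (2,2)B 3/3 satisfied · (2,3)B 1/2 satisfied
Row 3: (3,0)B 1/3 satisfied · (3,1)A 0/2 not
Row 4: (4,0)B 1/1 satisfied · (4,2)B 0/2 not · (4,3)A 0/2 not
Row 5: (5,1)B 0/1 not · (5,2)A 0/3 not · (5,3)B 0/2 not
Unsatisfied: (0,3), (1,3), (3,1), (4,2), (4,3), (5,1), (5,2), (5,3) — 8 in total.

8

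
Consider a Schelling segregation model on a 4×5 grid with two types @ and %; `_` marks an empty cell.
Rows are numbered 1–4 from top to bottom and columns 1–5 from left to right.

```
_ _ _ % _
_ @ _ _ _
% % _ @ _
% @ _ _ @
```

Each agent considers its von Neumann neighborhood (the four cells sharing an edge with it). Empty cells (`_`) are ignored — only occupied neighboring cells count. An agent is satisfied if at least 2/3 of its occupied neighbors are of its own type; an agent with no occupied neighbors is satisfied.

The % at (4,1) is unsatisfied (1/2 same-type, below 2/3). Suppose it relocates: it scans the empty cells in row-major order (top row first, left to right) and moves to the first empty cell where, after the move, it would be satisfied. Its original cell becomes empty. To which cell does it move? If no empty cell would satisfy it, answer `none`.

(1,1)

Vacating (4,1). Empty cells in order:
  (1,1): 0/0 same-type → satisfied — stop here.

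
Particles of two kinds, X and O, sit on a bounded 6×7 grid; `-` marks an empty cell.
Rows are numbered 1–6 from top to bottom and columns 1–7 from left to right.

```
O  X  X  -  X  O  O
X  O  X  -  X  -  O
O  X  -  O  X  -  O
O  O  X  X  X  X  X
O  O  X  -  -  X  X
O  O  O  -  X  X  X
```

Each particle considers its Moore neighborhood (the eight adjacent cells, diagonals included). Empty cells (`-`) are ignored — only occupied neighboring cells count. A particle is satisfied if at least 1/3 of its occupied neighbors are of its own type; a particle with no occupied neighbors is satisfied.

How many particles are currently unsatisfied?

(1,1)O 1/3 satisfied
(1,2)X 3/5 satisfied
(1,3)X 2/3 satisfied
(1,5)X 1/2 satisfied
(1,6)O 2/4 satisfied
(1,7)O 2/2 satisfied
(2,1)X 2/5 satisfied
(2,2)O 2/7 not
(2,3)X 3/5 satisfied
(2,5)X 2/4 satisfied
(2,7)O 3/3 satisfied
(3,1)O 3/5 satisfied
(3,2)X 3/7 satisfied
(3,4)O 0/6 not
(3,5)X 4/5 satisfied
(3,7)O 1/3 satisfied
(4,1)O 4/5 satisfied
(4,2)O 4/7 satisfied
(4,3)X 3/6 satisfied
(4,4)X 4/5 satisfied
(4,5)X 4/5 satisfied
(4,6)X 5/6 satisfied
(4,7)X 3/4 satisfied
(5,1)O 5/5 satisfied
(5,2)O 6/8 satisfied
(5,3)X 2/6 satisfied
(5,6)X 7/7 satisfied
(5,7)X 5/5 satisfied
(6,1)O 3/3 satisfied
(6,2)O 4/5 satisfied
(6,3)O 2/3 satisfied
(6,5)X 2/2 satisfied
(6,6)X 4/4 satisfied
(6,7)X 3/3 satisfied
Unsatisfied: (2,2), (3,4) — 2 in total.

2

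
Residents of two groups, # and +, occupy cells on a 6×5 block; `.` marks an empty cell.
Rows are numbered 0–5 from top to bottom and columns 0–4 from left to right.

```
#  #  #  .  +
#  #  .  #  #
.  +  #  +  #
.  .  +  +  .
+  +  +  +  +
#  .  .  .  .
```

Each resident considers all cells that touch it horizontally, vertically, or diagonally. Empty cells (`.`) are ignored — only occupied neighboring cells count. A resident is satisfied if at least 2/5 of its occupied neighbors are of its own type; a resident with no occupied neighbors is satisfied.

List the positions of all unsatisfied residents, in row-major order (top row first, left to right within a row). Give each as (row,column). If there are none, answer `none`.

(0,4), (2,1), (2,2), (2,3), (5,0)

Row 0: (0,0)# 3/3 ✓ · (0,1)# 4/4 ✓ · (0,2)# 3/3 ✓ · (0,4)+ 0/2 ✗
Row 1: (1,0)# 3/4 ✓ · (1,1)# 5/6 ✓ · (1,3)# 4/6 ✓ · (1,4)# 2/4 ✓
Row 2: (2,1)+ 1/4 ✗ · (2,2)# 2/6 ✗ · (2,3)+ 2/6 ✗ · (2,4)# 2/4 ✓
Row 3: (3,2)+ 6/7 ✓ · (3,3)+ 5/7 ✓
Row 4: (4,0)+ 1/2 ✓ · (4,1)+ 3/4 ✓ · (4,2)+ 4/4 ✓ · (4,3)+ 4/4 ✓ · (4,4)+ 2/2 ✓
Row 5: (5,0)# 0/2 ✗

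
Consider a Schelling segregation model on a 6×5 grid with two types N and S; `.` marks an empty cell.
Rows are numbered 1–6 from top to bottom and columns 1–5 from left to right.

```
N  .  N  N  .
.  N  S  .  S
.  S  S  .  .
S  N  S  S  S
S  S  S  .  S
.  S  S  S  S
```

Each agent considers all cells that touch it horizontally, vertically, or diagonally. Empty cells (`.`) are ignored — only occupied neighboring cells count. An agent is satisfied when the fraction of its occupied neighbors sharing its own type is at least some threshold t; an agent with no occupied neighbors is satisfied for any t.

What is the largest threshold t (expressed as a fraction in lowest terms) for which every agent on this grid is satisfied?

0/1

Row 1: (1,1)N 1/1 · (1,3)N 2/3 · (1,4)N 1/3
Row 2: (2,2)N 2/5 · (2,3)S 2/5 · (2,5)S 0/1
Row 3: (3,2)S 4/6 · (3,3)S 4/6
Row 4: (4,1)S 3/4 · (4,2)N 0/7 · (4,3)S 5/6 · (4,4)S 5/5 · (4,5)S 2/2
Row 5: (5,1)S 3/4 · (5,2)S 6/7 · (5,3)S 6/7 · (5,5)S 4/4
Row 6: (6,2)S 4/4 · (6,3)S 4/4 · (6,4)S 4/4 · (6,5)S 2/2
The smallest same-type fraction is 0/1 at (2,5), which reduces to 0/1. Any threshold above that leaves this agent unsatisfied.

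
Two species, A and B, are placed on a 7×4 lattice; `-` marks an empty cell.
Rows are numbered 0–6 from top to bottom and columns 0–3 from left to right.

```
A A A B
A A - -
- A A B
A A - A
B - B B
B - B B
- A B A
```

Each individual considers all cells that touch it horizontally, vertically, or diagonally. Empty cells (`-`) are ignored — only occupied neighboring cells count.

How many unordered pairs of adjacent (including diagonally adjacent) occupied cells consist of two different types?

14

Scan each occupied cell's neighbors to the right and below (and the two forward diagonals) so each pair is counted once.
Row 0: A(0,0)–A(0,1)= A(0,0)–A(1,0)= A(0,0)–A(1,1)= A(0,1)–A(0,2)= A(0,1)–A(1,1)= A(0,1)–A(1,0)= A(0,2)–B(0,3)≠ A(0,2)–A(1,1)=  → 1/8 unlike.
Row 1: A(1,0)–A(1,1)= A(1,0)–A(2,1)= A(1,1)–A(2,1)= A(1,1)–A(2,2)=  → 0/4 unlike.
Row 2: A(2,1)–A(2,2)= A(2,1)–A(3,1)= A(2,1)–A(3,0)= A(2,2)–B(2,3)≠ A(2,2)–A(3,3)= A(2,2)–A(3,1)= B(2,3)–A(3,3)≠  → 2/7 unlike.
Row 3: A(3,0)–A(3,1)= A(3,0)–B(4,0)≠ A(3,1)–B(4,2)≠ A(3,1)–B(4,0)≠ A(3,3)–B(4,3)≠ A(3,3)–B(4,2)≠  → 5/6 unlike.
Row 4: B(4,0)–B(5,0)= B(4,2)–B(4,3)= B(4,2)–B(5,2)= B(4,2)–B(5,3)= B(4,3)–B(5,3)= B(4,3)–B(5,2)=  → 0/6 unlike.
Row 5: B(5,0)–A(6,1)≠ B(5,2)–B(5,3)= B(5,2)–B(6,2)= B(5,2)–A(6,3)≠ B(5,2)–A(6,1)≠ B(5,3)–A(6,3)≠ B(5,3)–B(6,2)=  → 4/7 unlike.
Row 6: A(6,1)–B(6,2)≠ B(6,2)–A(6,3)≠  → 2/2 unlike.
Total adjacent occupied pairs: 40; unlike-type pairs: 14.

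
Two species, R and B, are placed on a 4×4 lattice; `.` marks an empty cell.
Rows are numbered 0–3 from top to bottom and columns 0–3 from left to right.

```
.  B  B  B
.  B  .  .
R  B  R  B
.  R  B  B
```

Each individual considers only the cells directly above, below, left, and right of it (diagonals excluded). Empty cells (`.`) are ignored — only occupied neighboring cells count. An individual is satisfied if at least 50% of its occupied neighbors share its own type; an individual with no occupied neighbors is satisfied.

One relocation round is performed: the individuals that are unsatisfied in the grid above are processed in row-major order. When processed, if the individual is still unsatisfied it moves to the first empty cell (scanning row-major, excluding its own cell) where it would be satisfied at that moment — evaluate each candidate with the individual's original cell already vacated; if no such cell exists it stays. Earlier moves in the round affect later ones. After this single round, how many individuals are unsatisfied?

0

Initially unsatisfied (in order): (2,0), (2,1), (2,2), (3,1), (3,2).
  (2,0) → (3,0).
  (2,1) → (0,0).
  (2,2) → (2,0).
  (3,1): now satisfied by earlier moves; stays.
  (3,2): now satisfied by earlier moves; stays.
Resulting grid:
B B B B
. B . .
R . . B
R R B B
All satisfied now.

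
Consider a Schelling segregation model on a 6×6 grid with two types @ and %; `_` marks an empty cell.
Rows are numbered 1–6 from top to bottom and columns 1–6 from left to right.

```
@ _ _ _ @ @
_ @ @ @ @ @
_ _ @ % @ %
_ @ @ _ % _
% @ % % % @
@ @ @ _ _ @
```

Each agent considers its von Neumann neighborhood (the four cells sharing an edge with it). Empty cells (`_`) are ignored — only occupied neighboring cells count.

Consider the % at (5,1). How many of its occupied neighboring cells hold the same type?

Occupied neighbors of (5,1): (6,1)=@, (5,2)=@.
Same type (%): 0 of 2.

0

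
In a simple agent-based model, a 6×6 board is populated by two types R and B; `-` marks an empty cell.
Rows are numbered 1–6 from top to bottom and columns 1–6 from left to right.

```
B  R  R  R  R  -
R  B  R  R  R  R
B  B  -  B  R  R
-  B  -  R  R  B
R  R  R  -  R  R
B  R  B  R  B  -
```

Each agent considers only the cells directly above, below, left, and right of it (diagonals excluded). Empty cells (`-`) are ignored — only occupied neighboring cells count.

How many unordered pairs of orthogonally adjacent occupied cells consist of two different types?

20

Scan each occupied cell's neighbors to the right and below so each pair is counted once.
Row 1: B(1,1)–R(1,2)≠ B(1,1)–R(2,1)≠ R(1,2)–R(1,3)= R(1,2)–B(2,2)≠ R(1,3)–R(1,4)= R(1,3)–R(2,3)= R(1,4)–R(1,5)= R(1,4)–R(2,4)= R(1,5)–R(2,5)=  → 3/9 unlike.
Row 2: R(2,1)–B(2,2)≠ R(2,1)–B(3,1)≠ B(2,2)–R(2,3)≠ B(2,2)–B(3,2)= R(2,3)–R(2,4)= R(2,4)–R(2,5)= R(2,4)–B(3,4)≠ R(2,5)–R(2,6)= R(2,5)–R(3,5)= R(2,6)–R(3,6)=  → 4/10 unlike.
Row 3: B(3,1)–B(3,2)= B(3,2)–B(4,2)= B(3,4)–R(3,5)≠ B(3,4)–R(4,4)≠ R(3,5)–R(3,6)= R(3,5)–R(4,5)= R(3,6)–B(4,6)≠  → 3/7 unlike.
Row 4: B(4,2)–R(5,2)≠ R(4,4)–R(4,5)= R(4,5)–B(4,6)≠ R(4,5)–R(5,5)= B(4,6)–R(5,6)≠  → 3/5 unlike.
Row 5: R(5,1)–R(5,2)= R(5,1)–B(6,1)≠ R(5,2)–R(5,3)= R(5,2)–R(6,2)= R(5,3)–B(6,3)≠ R(5,5)–R(5,6)= R(5,5)–B(6,5)≠  → 3/7 unlike.
Row 6: B(6,1)–R(6,2)≠ R(6,2)–B(6,3)≠ B(6,3)–R(6,4)≠ R(6,4)–B(6,5)≠  → 4/4 unlike.
Total adjacent occupied pairs: 42; unlike-type pairs: 20.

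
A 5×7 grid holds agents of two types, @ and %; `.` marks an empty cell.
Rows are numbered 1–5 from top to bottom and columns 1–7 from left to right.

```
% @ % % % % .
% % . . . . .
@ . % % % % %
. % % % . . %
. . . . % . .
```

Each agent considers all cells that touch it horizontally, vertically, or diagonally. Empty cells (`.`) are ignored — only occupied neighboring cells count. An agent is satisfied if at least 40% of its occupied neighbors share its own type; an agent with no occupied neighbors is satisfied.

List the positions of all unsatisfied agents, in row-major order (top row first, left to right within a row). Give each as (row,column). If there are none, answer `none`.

(1,2), (3,1)

(1,1)% 2/3 ✓
(1,2)@ 0/4 ✗
(1,3)% 2/3 ✓
(1,4)% 2/2 ✓
(1,5)% 2/2 ✓
(1,6)% 1/1 ✓
(2,1)% 2/4 ✓
(2,2)% 4/6 ✓
(3,1)@ 0/3 ✗
(3,3)% 5/5 ✓
(3,4)% 4/4 ✓
(3,5)% 3/3 ✓
(3,6)% 3/3 ✓
(3,7)% 2/2 ✓
(4,2)% 2/3 ✓
(4,3)% 4/4 ✓
(4,4)% 5/5 ✓
(4,7)% 2/2 ✓
(5,5)% 1/1 ✓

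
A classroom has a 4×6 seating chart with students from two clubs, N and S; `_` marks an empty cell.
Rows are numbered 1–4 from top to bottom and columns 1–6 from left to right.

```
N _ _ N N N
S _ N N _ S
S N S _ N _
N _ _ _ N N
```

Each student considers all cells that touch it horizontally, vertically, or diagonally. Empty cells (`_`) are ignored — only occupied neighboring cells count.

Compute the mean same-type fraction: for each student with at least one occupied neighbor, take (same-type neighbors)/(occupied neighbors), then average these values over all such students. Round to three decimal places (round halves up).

Row 1: (1,1)N 0/1 · (1,4)N 3/3 · (1,5)N 3/4 · (1,6)N 1/2
Row 2: (2,1)S 1/3 · (2,3)N 3/4 · (2,4)N 4/5 · (2,6)S 0/3
Row 3: (3,1)S 1/3 · (3,2)N 2/5 · (3,3)S 0/3 · (3,5)N 3/4
Row 4: (4,1)N 1/2 · (4,5)N 2/2 · (4,6)N 2/2
Sum over 15 students: 0/1 + 3/3 + 3/4 + 1/2 + 1/3 + 3/4 + 4/5 + 0/3 + 1/3 + 2/5 + 0/3 + 3/4 + 1/2 + 2/2 + 2/2 = 487/60; mean = 487/60 ÷ 15 = 487/900 = 0.541111… → 0.541.

0.541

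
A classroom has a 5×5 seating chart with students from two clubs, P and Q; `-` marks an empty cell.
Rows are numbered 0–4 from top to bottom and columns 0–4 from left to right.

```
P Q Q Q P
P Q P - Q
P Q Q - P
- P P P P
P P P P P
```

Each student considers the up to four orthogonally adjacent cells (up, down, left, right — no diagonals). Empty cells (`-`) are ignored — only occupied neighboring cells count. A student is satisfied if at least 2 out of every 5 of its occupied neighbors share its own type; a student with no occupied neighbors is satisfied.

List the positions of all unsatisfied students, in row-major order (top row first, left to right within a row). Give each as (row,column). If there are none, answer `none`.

(0,0)P 1/2 ok
(0,1)Q 2/3 ok
(0,2)Q 2/3 ok
(0,3)Q 1/2 ok
(0,4)P 0/2 unhappy
(1,0)P 2/3 ok
(1,1)Q 2/4 ok
(1,2)P 0/3 unhappy
(1,4)Q 0/2 unhappy
(2,0)P 1/2 ok
(2,1)Q 2/4 ok
(2,2)Q 1/3 unhappy
(2,4)P 1/2 ok
(3,1)P 2/3 ok
(3,2)P 3/4 ok
(3,3)P 3/3 ok
(3,4)P 3/3 ok
(4,0)P 1/1 ok
(4,1)P 3/3 ok
(4,2)P 3/3 ok
(4,3)P 3/3 ok
(4,4)P 2/2 ok

(0,4), (1,2), (1,4), (2,2)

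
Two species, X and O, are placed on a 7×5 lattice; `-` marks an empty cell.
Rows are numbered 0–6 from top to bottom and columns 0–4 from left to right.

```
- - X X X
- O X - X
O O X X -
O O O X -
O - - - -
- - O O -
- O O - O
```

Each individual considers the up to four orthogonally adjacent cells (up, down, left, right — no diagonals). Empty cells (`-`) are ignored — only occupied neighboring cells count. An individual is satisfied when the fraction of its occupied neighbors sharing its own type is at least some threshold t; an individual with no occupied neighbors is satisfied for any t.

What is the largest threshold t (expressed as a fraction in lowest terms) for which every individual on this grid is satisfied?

Row 0: (0,2)X 2/2 · (0,3)X 2/2 · (0,4)X 2/2
Row 1: (1,1)O 1/2 · (1,2)X 2/3 · (1,4)X 1/1
Row 2: (2,0)O 2/2 · (2,1)O 3/4 · (2,2)X 2/4 · (2,3)X 2/2
Row 3: (3,0)O 3/3 · (3,1)O 3/3 · (3,2)O 1/3 · (3,3)X 1/2
Row 4: (4,0)O 1/1
Row 5: (5,2)O 2/2 · (5,3)O 1/1
Row 6: (6,1)O 1/1 · (6,2)O 2/2 · (6,4)O — no occupied neighbors
The smallest same-type fraction is 1/3 at (3,2), which reduces to 1/3. Any threshold above that leaves this individual unsatisfied.

1/3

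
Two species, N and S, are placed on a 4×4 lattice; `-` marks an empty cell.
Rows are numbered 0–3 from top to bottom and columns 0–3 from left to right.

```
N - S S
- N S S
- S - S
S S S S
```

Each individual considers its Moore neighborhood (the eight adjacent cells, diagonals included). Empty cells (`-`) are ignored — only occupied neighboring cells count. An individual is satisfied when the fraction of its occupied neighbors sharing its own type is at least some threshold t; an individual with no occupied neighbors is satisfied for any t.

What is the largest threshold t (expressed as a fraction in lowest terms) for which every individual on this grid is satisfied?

(0,0)N 1/1
(0,2)S 3/4
(0,3)S 3/3
(1,1)N 1/4
(1,2)S 5/6
(1,3)S 4/4
(2,1)S 4/5
(2,3)S 4/4
(3,0)S 2/2
(3,1)S 3/3
(3,2)S 4/4
(3,3)S 2/2
The smallest same-type fraction is 1/4 at (1,1), which reduces to 1/4. Any threshold above that leaves this individual unsatisfied.

1/4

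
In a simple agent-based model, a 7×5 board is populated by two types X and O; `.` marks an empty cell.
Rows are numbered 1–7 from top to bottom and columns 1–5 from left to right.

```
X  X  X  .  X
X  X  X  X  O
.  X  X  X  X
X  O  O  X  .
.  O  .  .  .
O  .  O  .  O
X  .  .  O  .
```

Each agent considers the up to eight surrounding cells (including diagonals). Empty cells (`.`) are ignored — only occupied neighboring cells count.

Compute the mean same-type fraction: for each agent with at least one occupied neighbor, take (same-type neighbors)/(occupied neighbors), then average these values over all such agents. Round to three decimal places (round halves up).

0.713

(1,1)X 3/3
(1,2)X 5/5
(1,3)X 4/4
(1,5)X 1/2
(2,1)X 4/4
(2,2)X 7/7
(2,3)X 7/7
(2,4)X 6/7
(2,5)O 0/4
(3,2)X 5/7
(3,3)X 6/8
(3,4)X 5/7
(3,5)X 3/4
(4,1)X 1/3
(4,2)O 2/5
(4,3)O 2/6
(4,4)X 3/4
(5,2)O 4/5
(6,1)O 1/2
(6,3)O 2/2
(6,5)O 1/1
(7,1)X 0/1
(7,4)O 2/2
Sum over 23 agents: 3/3 + 5/5 + 4/4 + 1/2 + 4/4 + 7/7 + 7/7 + 6/7 + 0/4 + 5/7 + 6/8 + 5/7 + 3/4 + 1/3 + 2/5 + 2/6 + 3/4 + 4/5 + 1/2 + 2/2 + 1/1 + 0/1 + 2/2 = 6889/420; mean = 6889/420 ÷ 23 = 6889/9660 = 0.713146… → 0.713.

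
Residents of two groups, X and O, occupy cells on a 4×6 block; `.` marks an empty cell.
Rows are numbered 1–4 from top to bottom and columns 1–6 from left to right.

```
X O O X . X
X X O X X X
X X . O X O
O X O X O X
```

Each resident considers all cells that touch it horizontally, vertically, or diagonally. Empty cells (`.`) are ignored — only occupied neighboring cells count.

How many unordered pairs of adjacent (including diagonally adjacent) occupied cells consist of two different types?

Scan each occupied cell's neighbors to the right and below (and the two forward diagonals) so each pair is counted once.
Row 1: X(1,1)–O(1,2)≠ X(1,1)–X(2,1)= X(1,1)–X(2,2)= O(1,2)–O(1,3)= O(1,2)–X(2,2)≠ O(1,2)–O(2,3)= O(1,2)–X(2,1)≠ O(1,3)–X(1,4)≠ O(1,3)–O(2,3)= O(1,3)–X(2,4)≠ O(1,3)–X(2,2)≠ X(1,4)–X(2,4)= X(1,4)–X(2,5)= X(1,4)–O(2,3)≠ X(1,6)–X(2,6)= X(1,6)–X(2,5)=  → 7/16 unlike.
Row 2: X(2,1)–X(2,2)= X(2,1)–X(3,1)= X(2,1)–X(3,2)= X(2,2)–O(2,3)≠ X(2,2)–X(3,2)= X(2,2)–X(3,1)= O(2,3)–X(2,4)≠ O(2,3)–O(3,4)= O(2,3)–X(3,2)≠ X(2,4)–X(2,5)= X(2,4)–O(3,4)≠ X(2,4)–X(3,5)= X(2,5)–X(2,6)= X(2,5)–X(3,5)= X(2,5)–O(3,6)≠ X(2,5)–O(3,4)≠ X(2,6)–O(3,6)≠ X(2,6)–X(3,5)=  → 7/18 unlike.
Row 3: X(3,1)–X(3,2)= X(3,1)–O(4,1)≠ X(3,1)–X(4,2)= X(3,2)–X(4,2)= X(3,2)–O(4,3)≠ X(3,2)–O(4,1)≠ O(3,4)–X(3,5)≠ O(3,4)–X(4,4)≠ O(3,4)–O(4,5)= O(3,4)–O(4,3)= X(3,5)–O(3,6)≠ X(3,5)–O(4,5)≠ X(3,5)–X(4,6)= X(3,5)–X(4,4)= O(3,6)–X(4,6)≠ O(3,6)–O(4,5)=  → 8/16 unlike.
Row 4: O(4,1)–X(4,2)≠ X(4,2)–O(4,3)≠ O(4,3)–X(4,4)≠ X(4,4)–O(4,5)≠ O(4,5)–X(4,6)≠  → 5/5 unlike.
Total adjacent occupied pairs: 55; unlike-type pairs: 27.

27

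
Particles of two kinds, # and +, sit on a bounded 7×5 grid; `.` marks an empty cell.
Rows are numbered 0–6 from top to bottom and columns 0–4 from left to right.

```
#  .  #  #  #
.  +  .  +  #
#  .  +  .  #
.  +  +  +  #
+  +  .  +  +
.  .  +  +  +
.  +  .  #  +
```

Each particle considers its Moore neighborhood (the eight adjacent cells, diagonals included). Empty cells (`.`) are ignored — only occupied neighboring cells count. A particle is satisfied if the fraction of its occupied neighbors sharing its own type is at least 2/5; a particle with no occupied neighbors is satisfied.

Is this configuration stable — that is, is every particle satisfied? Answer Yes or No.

Row 0: (0,0)# 0/1 unhappy · (0,2)# 1/3 unhappy · (0,3)# 3/4 ok · (0,4)# 2/3 ok
Row 1: (1,1)+ 1/4 unhappy · (1,3)+ 1/6 unhappy · (1,4)# 3/4 ok
Row 2: (2,0)# 0/2 unhappy · (2,2)+ 5/5 ok · (2,4)# 2/4 ok
Row 3: (3,1)+ 4/5 ok · (3,2)+ 5/5 ok · (3,3)+ 4/6 ok · (3,4)# 1/4 unhappy
Row 4: (4,0)+ 2/2 ok · (4,1)+ 4/4 ok · (4,3)+ 6/7 ok · (4,4)+ 4/5 ok
Row 5: (5,2)+ 4/5 ok · (5,3)+ 5/6 ok · (5,4)+ 4/5 ok
Row 6: (6,1)+ 1/1 ok · (6,3)# 0/4 unhappy · (6,4)+ 2/3 ok
For instance (0,0) has only 0/1 same-type neighbors, below 2/5.

No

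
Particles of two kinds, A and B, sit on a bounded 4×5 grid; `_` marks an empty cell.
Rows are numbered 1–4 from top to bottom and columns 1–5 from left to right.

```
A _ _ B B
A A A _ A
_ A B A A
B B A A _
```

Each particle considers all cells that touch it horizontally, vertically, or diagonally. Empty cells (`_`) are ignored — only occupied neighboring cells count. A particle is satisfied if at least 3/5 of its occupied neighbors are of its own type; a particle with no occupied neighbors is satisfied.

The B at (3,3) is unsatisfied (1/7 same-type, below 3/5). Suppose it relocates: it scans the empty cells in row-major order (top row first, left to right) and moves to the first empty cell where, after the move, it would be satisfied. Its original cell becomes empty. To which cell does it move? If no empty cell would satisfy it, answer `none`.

Vacating (3,3). Empty cells in order:
  (1,2): 0/4 same-type → still unsatisfied.
  (1,3): 1/3 same-type → still unsatisfied.
  (2,4): 2/6 same-type → still unsatisfied.
  (3,1): 2/5 same-type → still unsatisfied.
  (4,5): 0/3 same-type → still unsatisfied.

none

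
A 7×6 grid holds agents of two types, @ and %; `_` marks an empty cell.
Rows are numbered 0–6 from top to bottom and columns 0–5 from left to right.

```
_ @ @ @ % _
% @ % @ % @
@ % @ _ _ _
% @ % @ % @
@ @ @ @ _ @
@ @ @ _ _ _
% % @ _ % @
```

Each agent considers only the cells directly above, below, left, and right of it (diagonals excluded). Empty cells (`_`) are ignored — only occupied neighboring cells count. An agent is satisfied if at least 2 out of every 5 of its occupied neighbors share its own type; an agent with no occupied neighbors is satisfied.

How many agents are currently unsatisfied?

17

(0,1)@ 2/2 ok
(0,2)@ 2/3 ok
(0,3)@ 2/3 ok
(0,4)% 1/2 ok
(1,0)% 0/2 unhappy
(1,1)@ 1/4 unhappy
(1,2)% 0/4 unhappy
(1,3)@ 1/3 unhappy
(1,4)% 1/3 unhappy
(1,5)@ 0/1 unhappy
(2,0)@ 0/3 unhappy
(2,1)% 0/4 unhappy
(2,2)@ 0/3 unhappy
(3,0)% 0/3 unhappy
(3,1)@ 1/4 unhappy
(3,2)% 0/4 unhappy
(3,3)@ 1/3 unhappy
(3,4)% 0/2 unhappy
(3,5)@ 1/2 ok
(4,0)@ 2/3 ok
(4,1)@ 4/4 ok
(4,2)@ 3/4 ok
(4,3)@ 2/2 ok
(4,5)@ 1/1 ok
(5,0)@ 2/3 ok
(5,1)@ 3/4 ok
(5,2)@ 3/3 ok
(6,0)% 1/2 ok
(6,1)% 1/3 unhappy
(6,2)@ 1/2 ok
(6,4)% 0/1 unhappy
(6,5)@ 0/1 unhappy
Unsatisfied: (1,0), (1,1), (1,2), (1,3), (1,4), (1,5), (2,0), (2,1), (2,2), (3,0), (3,1), (3,2), (3,3), (3,4), (6,1), (6,4), (6,5) — 17 in total.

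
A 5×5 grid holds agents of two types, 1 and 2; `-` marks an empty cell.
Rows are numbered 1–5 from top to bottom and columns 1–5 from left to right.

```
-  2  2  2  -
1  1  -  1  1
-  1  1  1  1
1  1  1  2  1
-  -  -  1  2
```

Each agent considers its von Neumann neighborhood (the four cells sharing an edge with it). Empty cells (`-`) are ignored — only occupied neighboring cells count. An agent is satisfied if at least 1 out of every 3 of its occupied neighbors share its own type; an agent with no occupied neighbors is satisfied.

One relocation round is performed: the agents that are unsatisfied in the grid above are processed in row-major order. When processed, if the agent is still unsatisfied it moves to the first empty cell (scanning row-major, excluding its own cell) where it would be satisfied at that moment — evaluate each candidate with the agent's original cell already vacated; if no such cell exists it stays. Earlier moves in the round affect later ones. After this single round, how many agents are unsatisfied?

0

Initially unsatisfied (in order): (4,4), (5,4), (5,5).
  (4,4) → (1,1).
  (5,4) → (1,5).
  (5,5) → (5,4).
Resulting grid:
2 2 2 2 1
1 1 - 1 1
- 1 1 1 1
1 1 1 - 1
- - - 2 -
All satisfied now.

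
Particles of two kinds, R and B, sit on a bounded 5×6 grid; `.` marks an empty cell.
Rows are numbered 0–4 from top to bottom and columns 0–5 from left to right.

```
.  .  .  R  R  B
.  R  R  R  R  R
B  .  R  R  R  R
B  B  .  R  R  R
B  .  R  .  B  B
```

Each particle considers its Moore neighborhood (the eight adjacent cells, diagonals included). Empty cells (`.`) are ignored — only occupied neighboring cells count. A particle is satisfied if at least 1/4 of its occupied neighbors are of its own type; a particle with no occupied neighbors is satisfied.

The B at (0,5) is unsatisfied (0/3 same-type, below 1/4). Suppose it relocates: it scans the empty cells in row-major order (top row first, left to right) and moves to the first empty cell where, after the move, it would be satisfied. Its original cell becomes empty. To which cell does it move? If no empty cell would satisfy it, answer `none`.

(1,0)

Vacating (0,5). Empty cells in order:
  (0,0): 0/1 same-type → still unsatisfied.
  (0,1): 0/2 same-type → still unsatisfied.
  (0,2): 0/4 same-type → still unsatisfied.
  (1,0): 1/2 same-type → satisfied — stop here.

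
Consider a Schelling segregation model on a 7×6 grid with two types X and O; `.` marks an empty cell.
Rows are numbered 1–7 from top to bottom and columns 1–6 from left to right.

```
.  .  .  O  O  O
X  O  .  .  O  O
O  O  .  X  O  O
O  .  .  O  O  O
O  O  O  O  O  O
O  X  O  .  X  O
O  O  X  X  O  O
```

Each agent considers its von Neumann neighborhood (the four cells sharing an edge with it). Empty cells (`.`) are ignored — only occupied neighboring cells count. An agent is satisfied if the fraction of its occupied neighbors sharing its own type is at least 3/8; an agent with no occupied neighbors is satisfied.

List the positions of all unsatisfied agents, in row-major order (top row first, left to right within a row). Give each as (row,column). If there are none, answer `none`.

Row 1: (1,4)O 1/1 ✓ · (1,5)O 3/3 ✓ · (1,6)O 2/2 ✓
Row 2: (2,1)X 0/2 ✗ · (2,2)O 1/2 ✓ · (2,5)O 3/3 ✓ · (2,6)O 3/3 ✓
Row 3: (3,1)O 2/3 ✓ · (3,2)O 2/2 ✓ · (3,4)X 0/2 ✗ · (3,5)O 3/4 ✓ · (3,6)O 3/3 ✓
Row 4: (4,1)O 2/2 ✓ · (4,4)O 2/3 ✓ · (4,5)O 4/4 ✓ · (4,6)O 3/3 ✓
Row 5: (5,1)O 3/3 ✓ · (5,2)O 2/3 ✓ · (5,3)O 3/3 ✓ · (5,4)O 3/3 ✓ · (5,5)O 3/4 ✓ · (5,6)O 3/3 ✓
Row 6: (6,1)O 2/3 ✓ · (6,2)X 0/4 ✗ · (6,3)O 1/3 ✗ · (6,5)X 0/3 ✗ · (6,6)O 2/3 ✓
Row 7: (7,1)O 2/2 ✓ · (7,2)O 1/3 ✗ · (7,3)X 1/3 ✗ · (7,4)X 1/2 ✓ · (7,5)O 1/3 ✗ · (7,6)O 2/2 ✓

(2,1), (3,4), (6,2), (6,3), (6,5), (7,2), (7,3), (7,5)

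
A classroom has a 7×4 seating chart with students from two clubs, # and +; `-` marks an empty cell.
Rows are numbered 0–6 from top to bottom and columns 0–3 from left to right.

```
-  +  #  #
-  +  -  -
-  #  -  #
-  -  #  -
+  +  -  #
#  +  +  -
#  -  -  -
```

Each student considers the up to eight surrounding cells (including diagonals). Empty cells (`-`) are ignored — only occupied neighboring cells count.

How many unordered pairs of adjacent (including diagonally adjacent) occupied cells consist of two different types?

Scan each occupied cell's neighbors to the right and below (and the two forward diagonals) so each pair is counted once.
From row 0: 2 unlike of 4 pairs (running 2/4).
From row 1: 1 unlike of 1 pairs (running 3/5).
From row 2: 0 unlike of 2 pairs (running 3/7).
From row 3: 1 unlike of 2 pairs (running 4/9).
From row 4: 3 unlike of 7 pairs (running 7/16).
From row 5: 2 unlike of 4 pairs (running 9/20).
Total adjacent occupied pairs: 20; unlike-type pairs: 9.

9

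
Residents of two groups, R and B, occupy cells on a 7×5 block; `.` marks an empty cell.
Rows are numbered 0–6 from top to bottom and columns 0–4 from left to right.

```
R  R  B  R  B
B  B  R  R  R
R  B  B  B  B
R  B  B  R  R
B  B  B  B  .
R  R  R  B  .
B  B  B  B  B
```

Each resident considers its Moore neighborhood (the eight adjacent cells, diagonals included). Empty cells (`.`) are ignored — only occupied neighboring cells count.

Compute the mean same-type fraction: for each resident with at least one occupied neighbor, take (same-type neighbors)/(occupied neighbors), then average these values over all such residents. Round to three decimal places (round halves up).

0.435

Row 0: (0,0)R 1/3 · (0,1)R 2/5 · (0,2)B 1/5 · (0,3)R 3/5 · (0,4)B 0/3
Row 1: (1,0)B 2/5 · (1,1)B 4/8 · (1,2)R 3/8 · (1,3)R 3/8 · (1,4)R 2/5
Row 2: (2,0)R 1/5 · (2,1)B 5/8 · (2,2)B 5/8 · (2,3)B 3/8 · (2,4)B 1/5
Row 3: (3,0)R 1/5 · (3,1)B 6/8 · (3,2)B 7/8 · (3,3)R 1/7 · (3,4)R 1/4
Row 4: (4,0)B 2/5 · (4,1)B 4/8 · (4,2)B 5/8 · (4,3)B 3/6
Row 5: (5,0)R 1/5 · (5,1)R 2/8 · (5,2)R 1/8 · (5,3)B 5/6
Row 6: (6,0)B 1/3 · (6,1)B 2/5 · (6,2)B 3/5 · (6,3)B 3/4 · (6,4)B 2/2
Sum over 33 residents: 1/3 + 2/5 + 1/5 + 3/5 + 0/3 + 2/5 + 4/8 + 3/8 + 3/8 + 2/5 + 1/5 + 5/8 + 5/8 + 3/8 + 1/5 + 1/5 + 6/8 + 7/8 + 1/7 + 1/4 + 2/5 + 4/8 + 5/8 + 3/6 + 1/5 + 2/8 + 1/8 + 5/6 + 1/3 + 2/5 + 3/5 + 3/4 + 2/2 = 502/35; mean = 502/35 ÷ 33 = 502/1155 = 0.434632… → 0.435.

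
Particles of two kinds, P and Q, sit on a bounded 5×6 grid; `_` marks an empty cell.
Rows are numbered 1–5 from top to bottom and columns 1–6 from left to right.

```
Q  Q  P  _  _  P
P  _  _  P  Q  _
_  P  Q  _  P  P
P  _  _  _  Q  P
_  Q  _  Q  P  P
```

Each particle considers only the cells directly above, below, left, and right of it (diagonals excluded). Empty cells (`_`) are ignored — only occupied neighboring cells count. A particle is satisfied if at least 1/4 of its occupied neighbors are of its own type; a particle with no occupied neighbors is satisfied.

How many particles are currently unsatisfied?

Row 1: (1,1)Q 1/2 ✓ · (1,2)Q 1/2 ✓ · (1,3)P 0/1 ✗ · (1,6)P 0/0 ✓
Row 2: (2,1)P 0/1 ✗ · (2,4)P 0/1 ✗ · (2,5)Q 0/2 ✗
Row 3: (3,2)P 0/1 ✗ · (3,3)Q 0/1 ✗ · (3,5)P 1/3 ✓ · (3,6)P 2/2 ✓
Row 4: (4,1)P 0/0 ✓ · (4,5)Q 0/3 ✗ · (4,6)P 2/3 ✓
Row 5: (5,2)Q 0/0 ✓ · (5,4)Q 0/1 ✗ · (5,5)P 1/3 ✓ · (5,6)P 2/2 ✓
Unsatisfied: (1,3), (2,1), (2,4), (2,5), (3,2), (3,3), (4,5), (5,4) — 8 in total.

8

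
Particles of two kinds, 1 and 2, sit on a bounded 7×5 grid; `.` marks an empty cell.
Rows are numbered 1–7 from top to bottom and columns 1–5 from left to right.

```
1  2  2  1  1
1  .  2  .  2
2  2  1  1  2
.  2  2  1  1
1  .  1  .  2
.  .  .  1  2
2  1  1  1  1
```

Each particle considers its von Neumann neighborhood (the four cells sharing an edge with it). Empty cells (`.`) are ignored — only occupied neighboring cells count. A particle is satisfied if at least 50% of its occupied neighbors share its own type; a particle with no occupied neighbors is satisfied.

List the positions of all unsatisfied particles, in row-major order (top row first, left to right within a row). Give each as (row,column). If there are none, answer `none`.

(1,1)1 1/2 ✓
(1,2)2 1/2 ✓
(1,3)2 2/3 ✓
(1,4)1 1/2 ✓
(1,5)1 1/2 ✓
(2,1)1 1/2 ✓
(2,3)2 1/2 ✓
(2,5)2 1/2 ✓
(3,1)2 1/2 ✓
(3,2)2 2/3 ✓
(3,3)1 1/4 ✗
(3,4)1 2/3 ✓
(3,5)2 1/3 ✗
(4,2)2 2/2 ✓
(4,3)2 1/4 ✗
(4,4)1 2/3 ✓
(4,5)1 1/3 ✗
(5,1)1 0/0 ✓
(5,3)1 0/1 ✗
(5,5)2 1/2 ✓
(6,4)1 1/2 ✓
(6,5)2 1/3 ✗
(7,1)2 0/1 ✗
(7,2)1 1/2 ✓
(7,3)1 2/2 ✓
(7,4)1 3/3 ✓
(7,5)1 1/2 ✓

(3,3), (3,5), (4,3), (4,5), (5,3), (6,5), (7,1)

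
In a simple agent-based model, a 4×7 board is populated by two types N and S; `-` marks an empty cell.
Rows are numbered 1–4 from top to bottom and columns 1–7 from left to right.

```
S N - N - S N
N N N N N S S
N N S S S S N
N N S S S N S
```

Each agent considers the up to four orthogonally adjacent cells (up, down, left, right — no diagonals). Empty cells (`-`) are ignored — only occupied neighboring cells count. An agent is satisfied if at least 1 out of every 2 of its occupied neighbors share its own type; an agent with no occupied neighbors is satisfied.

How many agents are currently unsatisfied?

7

(1,1)S 0/2 ✗
(1,2)N 1/2 ✓
(1,4)N 1/1 ✓
(1,6)S 1/2 ✓
(1,7)N 0/2 ✗
(2,1)N 2/3 ✓
(2,2)N 4/4 ✓
(2,3)N 2/3 ✓
(2,4)N 3/4 ✓
(2,5)N 1/3 ✗
(2,6)S 3/4 ✓
(2,7)S 1/3 ✗
(3,1)N 3/3 ✓
(3,2)N 3/4 ✓
(3,3)S 2/4 ✓
(3,4)S 3/4 ✓
(3,5)S 3/4 ✓
(3,6)S 2/4 ✓
(3,7)N 0/3 ✗
(4,1)N 2/2 ✓
(4,2)N 2/3 ✓
(4,3)S 2/3 ✓
(4,4)S 3/3 ✓
(4,5)S 2/3 ✓
(4,6)N 0/3 ✗
(4,7)S 0/2 ✗
Unsatisfied: (1,1), (1,7), (2,5), (2,7), (3,7), (4,6), (4,7) — 7 in total.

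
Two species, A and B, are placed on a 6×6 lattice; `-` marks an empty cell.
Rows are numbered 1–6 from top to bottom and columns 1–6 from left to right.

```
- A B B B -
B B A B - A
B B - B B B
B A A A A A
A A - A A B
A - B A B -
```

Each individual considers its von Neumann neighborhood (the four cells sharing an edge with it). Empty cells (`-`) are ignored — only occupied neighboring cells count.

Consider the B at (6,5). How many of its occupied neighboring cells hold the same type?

0

Occupied neighbors of (6,5): (5,5)=A, (6,4)=A.
Same type (B): 0 of 2.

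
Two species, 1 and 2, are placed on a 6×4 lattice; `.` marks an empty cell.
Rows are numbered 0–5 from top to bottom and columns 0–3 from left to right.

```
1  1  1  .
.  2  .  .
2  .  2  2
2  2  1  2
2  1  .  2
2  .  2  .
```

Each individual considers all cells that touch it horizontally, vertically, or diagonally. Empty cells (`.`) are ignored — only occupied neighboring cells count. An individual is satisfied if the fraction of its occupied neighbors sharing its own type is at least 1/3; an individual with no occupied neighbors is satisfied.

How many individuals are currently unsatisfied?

(0,0)1 1/2 satisfied
(0,1)1 2/3 satisfied
(0,2)1 1/2 satisfied
(1,1)2 2/5 satisfied
(2,0)2 3/3 satisfied
(2,2)2 4/5 satisfied
(2,3)2 2/3 satisfied
(3,0)2 3/4 satisfied
(3,1)2 4/6 satisfied
(3,2)1 1/6 not
(3,3)2 3/4 satisfied
(4,0)2 3/4 satisfied
(4,1)1 1/6 not
(4,3)2 2/3 satisfied
(5,0)2 1/2 satisfied
(5,2)2 1/2 satisfied
Unsatisfied: (3,2), (4,1) — 2 in total.

2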